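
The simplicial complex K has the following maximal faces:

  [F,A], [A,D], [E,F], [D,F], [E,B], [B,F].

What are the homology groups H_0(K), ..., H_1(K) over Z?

Fix the vertex order A < B < D < E < F and write every simplex with vertices in increasing order. Then dim K = 1 and the simplices of K are:

  0-simplices (5): A, B, D, E, F
  1-simplices (6): AD, AF, BE, BF, DF, EF

Hence C_0 ≅ Z^5, C_1 ≅ Z^6.

∂_1: C_1 → C_0 is given by ∂[p,q] = [q] − [p].
The resulting 5×6 matrix has rank 4, and its Smith normal form has invariant factors (1,1,1,1).

Reading off H_k = ker ∂_k / im ∂_{k+1}:

  H_0: rank C_0 − rank ∂_1 = 5 − 4 = 1, and the invariant factors of ∂_1 are all 1, so H_0 = Z.
  H_1: rank ker ∂_1 − rank ∂_2 = (6 − 4) − 0 = 2, and there is no ∂_2, so H_1 = Z^2.

As a check, the Euler characteristic is 5 − 6 = -1, which agrees with 1 − 2 = -1.

H_0 ≅ Z,  H_1 ≅ Z^2.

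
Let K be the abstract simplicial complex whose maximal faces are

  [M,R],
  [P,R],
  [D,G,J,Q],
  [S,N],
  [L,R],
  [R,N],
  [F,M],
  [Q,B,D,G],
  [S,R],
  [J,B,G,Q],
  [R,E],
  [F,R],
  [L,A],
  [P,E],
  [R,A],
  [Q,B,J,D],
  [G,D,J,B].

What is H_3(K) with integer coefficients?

H_3 ≅ Z.

We work with the vertex ordering A < B < D < E < F < G < J < L < M < N < P < Q < R < S. The simplices of K, each written with vertices in increasing order, are:

  0-simplices (14): A, B, D, E, F, G, J, L, M, N, P, Q, R, S
  1-simplices (22): AL, AR, BD, BG, BJ, BQ, DG, DJ, DQ, EP, ER, FM, FR, GJ, GQ, JQ, LR, MR, NR, NS, PR, RS
  2-simplices (10): BDG, BDJ, BDQ, BGJ, BGQ, BJQ, DGJ, DGQ, DJQ, GJQ
  3-simplices (5): BDGJ, BDGQ, BDJQ, BGJQ, DGJQ

so the chain groups are C_0 ≅ Z^14, C_1 ≅ Z^22, C_2 ≅ Z^10, C_3 ≅ Z^5.

The boundary map ∂_1: C_1 → C_0 is given by ∂[p,q] = [q] − [p].
The 14×22 boundary matrix has rank 12 and Smith normal form diag(1,1,1,1,1,1,1,1,1,1,1,1).

Boundary ∂_2: C_2 → C_1 sends each 2-simplex [p,q,r] to [q,r] − [p,r] + [p,q]. For instance
  ∂GJQ = JQ − GQ + GJ,
  ∂BJQ = JQ − BQ + BJ.
The 22×10 boundary matrix has rank 6 and Smith normal form diag(1,1,1,1,1,1).

∂_3: C_3 → C_2 sends each 3-simplex σ to the alternating sum Σ_i (−1)^i (σ with its i-th vertex removed). For instance
  ∂BDGJ = DGJ − BGJ + BDJ − BDG,
  ∂BDJQ = DJQ − BJQ + BDQ − BDJ.
This gives a 10×5 integer matrix of rank 4; reducing to Smith normal form yields diagonal entries (1,1,1,1).

Computing H_k = (kernel of ∂_k) / (image of ∂_{k+1}):

  H_3: rank ker ∂_3 − rank ∂_4 = (5 − 4) − 0 = 1, and there is no ∂_4, so H_3 ≅ Z.

(K is a triangulation of the disjoint union of the 3-sphere S^3 and a wedge of 4 circles.)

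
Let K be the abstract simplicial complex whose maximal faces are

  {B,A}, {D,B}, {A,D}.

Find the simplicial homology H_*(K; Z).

H_0 = Z,  H_1 = Z.

Order the vertices as A < B < D. Listing each simplex with vertices in this order, K has dimension 1 with simplices:

  0-simplices (3): A, B, D
  1-simplices (3): AB, AD, BD

Hence C_0 ≅ Z^3, C_1 ≅ Z^3.

The boundary map ∂_1: C_1 → C_0 maps an edge to its endpoints' difference, ∂[p,q] = q − p.
This gives a 3×3 integer matrix of rank 2; reducing to Smith normal form yields diagonal entries (1,1).

Reading off H_k = ker ∂_k / im ∂_{k+1}:

  H_0: rank C_0 − rank ∂_1 = 3 − 2 = 1, and the invariant factors of ∂_1 are all 1, so H_0 = Z.
  H_1: rank ker ∂_1 − rank ∂_2 = (3 − 2) − 0 = 1, and there is no ∂_2, so H_1 = Z.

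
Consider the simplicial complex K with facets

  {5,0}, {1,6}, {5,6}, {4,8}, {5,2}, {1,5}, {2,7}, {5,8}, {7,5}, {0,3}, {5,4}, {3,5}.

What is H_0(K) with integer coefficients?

H_0 ≅ Z.

Fix the vertex order 0 < 1 < 2 < 3 < 4 < 5 < 6 < 7 < 8 and write every simplex with vertices in increasing order. Then dim K = 1 and the simplices of K are:

  0-simplices (9): [0], [1], [2], [3], [4], [5], [6], [7], [8]
  1-simplices (12): [0,3], [0,5], [1,5], [1,6], [2,5], [2,7], [3,5], [4,5], [4,8], [5,6], [5,7], [5,8]

so the chain groups are C_0 ≅ Z^9, C_1 ≅ Z^12.

Boundary ∂_1: C_1 → C_0 maps an edge to its endpoints' difference, ∂[p,q] = q − p. For instance
  ∂[1,5] = [5] − [1].
The 9×12 boundary matrix has rank 8 and Smith normal form diag(1,1,1,1,1,1,1,1).

Now H_k = ker ∂_k / im ∂_{k+1}, so:

  H_0: rank C_0 − rank ∂_1 = 9 − 8 = 1, and the invariant factors of ∂_1 are all 1, so H_0 ≅ Z.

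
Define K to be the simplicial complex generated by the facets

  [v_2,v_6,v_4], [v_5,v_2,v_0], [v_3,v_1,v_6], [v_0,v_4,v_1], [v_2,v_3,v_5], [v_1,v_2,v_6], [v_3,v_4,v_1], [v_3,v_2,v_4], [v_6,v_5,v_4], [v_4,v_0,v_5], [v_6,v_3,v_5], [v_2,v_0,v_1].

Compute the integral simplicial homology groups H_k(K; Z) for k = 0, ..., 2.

H_0 = Z,  H_1 = Z/2,  H_2 = 0.

Take the total order v_0 < v_1 < v_2 < v_3 < v_4 < v_5 < v_6 on the vertex set. Then K (dimension 2) consists of the simplices:

  0-simplices (7): [v_0], [v_1], [v_2], [v_3], [v_4], [v_5], [v_6]
  1-simplices (18): (18 of them)
  2-simplices (12): (12 of them)

Hence C_0 ≅ Z^7, C_1 ≅ Z^18, C_2 ≅ Z^12.

∂_1: C_1 → C_0 is given by ∂[p,q] = [q] − [p].
The resulting 7×18 matrix has rank 6, and its Smith normal form has invariant factors (1,1,1,1,1,1).

The boundary map ∂_2: C_2 → C_1 maps a triangle to the signed sum of its edges. For instance
  ∂[v_2,v_3,v_5] = [v_3,v_5] − [v_2,v_5] + [v_2,v_3],
  ∂[v_2,v_4,v_6] = [v_4,v_6] − [v_2,v_6] + [v_2,v_4].
The 18×12 boundary matrix has rank 12 and Smith normal form diag(1,1,1,1,1,1,1,1,1,1,1,2).

Computing H_k = (kernel of ∂_k) / (image of ∂_{k+1}):

  H_0: rank C_0 − rank ∂_1 = 7 − 6 = 1, and the invariant factors of ∂_1 are all 1, so H_0 = Z.
  H_1: rank ker ∂_1 − rank ∂_2 = (18 − 6) − 12 = 0, and ∂_2 has invariant factor 2 > 1, so H_1 = Z/2.
  H_2: rank ker ∂_2 − rank ∂_3 = (12 − 12) − 0 = 0, and there is no ∂_3, so H_2 = 0.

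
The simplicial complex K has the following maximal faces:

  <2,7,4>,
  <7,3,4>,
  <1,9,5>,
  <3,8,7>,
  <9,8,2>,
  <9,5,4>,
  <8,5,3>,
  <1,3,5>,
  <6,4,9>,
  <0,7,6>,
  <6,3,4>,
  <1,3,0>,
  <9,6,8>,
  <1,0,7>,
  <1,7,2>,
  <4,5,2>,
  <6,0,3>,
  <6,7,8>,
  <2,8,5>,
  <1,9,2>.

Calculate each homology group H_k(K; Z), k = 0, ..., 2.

Take the total order 0 < 1 < 2 < 3 < 4 < 5 < 6 < 7 < 8 < 9 on the vertex set. Then K (dimension 2) consists of the simplices:

  0-simplices (10): [0], [1], [2], [3], [4], [5], [6], [7], [8], [9]
  1-simplices (30): (30 of them)
  2-simplices (20): (20 of them)

so the chain groups are C_0 ≅ Z^10, C_1 ≅ Z^30, C_2 ≅ Z^20.

The boundary map ∂_1: C_1 → C_0 sends each edge [p,q] (with p < q) to q − p.
The resulting 10×30 matrix has rank 9, and its Smith normal form has invariant factors (1,1,1,1,1,1,1,1,1).

The boundary map ∂_2: C_2 → C_1 maps a triangle to the signed sum of its edges. For instance
  ∂[2,4,7] = [4,7] − [2,7] + [2,4],
  ∂[1,5,9] = [5,9] − [1,9] + [1,5].
The resulting 30×20 matrix has rank 20, and its Smith normal form has invariant factors (1,1,1,1,1,1,1,1,1,1,1,1,1,1,1,1,1,1,1,2).

Computing H_k = (kernel of ∂_k) / (image of ∂_{k+1}):

  H_0: rank C_0 − rank ∂_1 = 10 − 9 = 1, and the invariant factors of ∂_1 are all 1, so H_0 = Z.
  H_1: rank ker ∂_1 − rank ∂_2 = (30 − 9) − 20 = 1, and ∂_2 has invariant factor 2 > 1, so H_1 = Z ⊕ Z/2Z.
  H_2: rank ker ∂_2 − rank ∂_3 = (20 − 20) − 0 = 0, and there is no ∂_3, so H_2 = 0.

As a check, the Euler characteristic is 10 − 30 + 20 = 0, which agrees with 1 − 1 + 0 = 0.

H_0 = Z,  H_1 = Z ⊕ Z/2Z,  H_2 = 0.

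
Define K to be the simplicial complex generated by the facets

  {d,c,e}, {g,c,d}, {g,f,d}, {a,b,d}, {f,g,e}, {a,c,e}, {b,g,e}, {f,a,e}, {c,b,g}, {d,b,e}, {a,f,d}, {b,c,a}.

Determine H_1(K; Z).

H_1 = Z/2.

Order the vertices as a < b < c < d < e < f < g. Listing each simplex with vertices in this order, K has dimension 2 with simplices:

  0-simplices (7): a, b, c, d, e, f, g
  1-simplices (18): ab, ac, ad, ae, af, bc, bd, be, bg, cd, ce, cg, de, df, dg, ef, eg, fg
  2-simplices (12): abc, abd, ace, adf, aef, bcg, bde, beg, cde, cdg, dfg, efg

giving chain groups C_0 ≅ Z^7, C_1 ≅ Z^18, C_2 ≅ Z^12.

The boundary map ∂_1: C_1 → C_0 is given by ∂[p,q] = [q] − [p]. For instance
  ∂cd = d − c.
The resulting 7×18 matrix has rank 6, and its Smith normal form has invariant factors (1,1,1,1,1,1).

Boundary ∂_2: C_2 → C_1 sends each 2-simplex [p,q,r] to [q,r] − [p,r] + [p,q]. For instance
  ∂abd = bd − ad + ab,
  ∂dfg = fg − dg + df.
As a 18×12 matrix over Z this has rank 12, with invariant factors (1,1,1,1,1,1,1,1,1,1,1,2).

From H_k ≅ ker(∂_k) / im(∂_{k+1}) we obtain:

  H_1: rank ker ∂_1 − rank ∂_2 = (18 − 6) − 12 = 0, and ∂_2 has invariant factor 2 > 1, so H_1 ≅ Z/2.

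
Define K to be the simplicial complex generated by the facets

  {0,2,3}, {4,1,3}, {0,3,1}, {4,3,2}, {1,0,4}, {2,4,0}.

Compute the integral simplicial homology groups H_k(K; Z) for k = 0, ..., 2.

H_0 ≅ Z,  H_1 = 0,  H_2 ≅ Z.

Order the vertices as 0 < 1 < 2 < 3 < 4. Listing each simplex with vertices in this order, K has dimension 2 with simplices:

  0-simplices (5): [0], [1], [2], [3], [4]
  1-simplices (9): [0,1], [0,2], [0,3], [0,4], [1,3], [1,4], [2,3], [2,4], [3,4]
  2-simplices (6): [0,1,3], [0,1,4], [0,2,3], [0,2,4], [1,3,4], [2,3,4]

giving chain groups C_0 ≅ Z^5, C_1 ≅ Z^9, C_2 ≅ Z^6.

The boundary map ∂_1: C_1 → C_0 maps an edge to its endpoints' difference, ∂[p,q] = q − p. For instance
  ∂[0,2] = [2] − [0].
This gives a 5×9 integer matrix of rank 4; reducing to Smith normal form yields diagonal entries (1,1,1,1).

The boundary map ∂_2: C_2 → C_1 maps a triangle to the signed sum of its edges. For instance
  ∂[0,2,4] = [2,4] − [0,4] + [0,2],
  ∂[1,3,4] = [3,4] − [1,4] + [1,3].
The resulting 9×6 matrix has rank 5, and its Smith normal form has invariant factors (1,1,1,1,1).

From H_k ≅ ker(∂_k) / im(∂_{k+1}) we obtain:

  H_0: rank C_0 − rank ∂_1 = 5 − 4 = 1, and the invariant factors of ∂_1 are all 1, so H_0 = Z.
  H_1: rank ker ∂_1 − rank ∂_2 = (9 − 4) − 5 = 0, and the invariant factors of ∂_2 are all 1, so H_1 = 0.
  H_2: rank ker ∂_2 − rank ∂_3 = (6 − 5) − 0 = 1, and there is no ∂_3, so H_2 = Z.

(K is a triangulation of the 2-sphere S^2.)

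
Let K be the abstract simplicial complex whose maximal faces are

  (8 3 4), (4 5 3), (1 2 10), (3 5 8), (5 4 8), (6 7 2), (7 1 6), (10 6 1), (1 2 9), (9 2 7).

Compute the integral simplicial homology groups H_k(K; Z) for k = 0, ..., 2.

Fix the vertex order 1 < 2 < 3 < 4 < 5 < 6 < 7 < 8 < 9 < 10 and write every simplex with vertices in increasing order. Then dim K = 2 and the simplices of K are:

  0-simplices (10): [1], [2], [3], [4], [5], [6], [7], [8], [9], [10]
  1-simplices (18): [1,2], [1,6], [1,7], [1,9], [1,10], [2,6], [2,7], [2,9], [2,10], [3,4], [3,5], [3,8], [4,5], [4,8], [5,8], [6,7], [6,10], [7,9]
  2-simplices (10): [1,2,9], [1,2,10], [1,6,7], [1,6,10], [2,6,7], [2,7,9], [3,4,5], [3,4,8], [3,5,8], [4,5,8]

so the chain groups are C_0 ≅ Z^10, C_1 ≅ Z^18, C_2 ≅ Z^10.

Boundary ∂_1: C_1 → C_0 is given by ∂[p,q] = [q] − [p]. For instance
  ∂[2,7] = [7] − [2].
The 10×18 boundary matrix has rank 8 and Smith normal form diag(1,1,1,1,1,1,1,1).

The boundary map ∂_2: C_2 → C_1 maps a triangle to the signed sum of its edges. For instance
  ∂[4,5,8] = [5,8] − [4,8] + [4,5],
  ∂[1,2,9] = [2,9] − [1,9] + [1,2].
As a 18×10 matrix over Z this has rank 9, with invariant factors (1,1,1,1,1,1,1,1,1).

Computing H_k = (kernel of ∂_k) / (image of ∂_{k+1}):

  H_0: rank C_0 − rank ∂_1 = 10 − 8 = 2, and the invariant factors of ∂_1 are all 1, so H_0 = Z^2.
  H_1: rank ker ∂_1 − rank ∂_2 = (18 − 8) − 9 = 1, and the invariant factors of ∂_2 are all 1, so H_1 = Z.
  H_2: rank ker ∂_2 − rank ∂_3 = (10 − 9) − 0 = 1, and there is no ∂_3, so H_2 = Z.

H_0 ≅ Z^2,  H_1 ≅ Z,  H_2 ≅ Z.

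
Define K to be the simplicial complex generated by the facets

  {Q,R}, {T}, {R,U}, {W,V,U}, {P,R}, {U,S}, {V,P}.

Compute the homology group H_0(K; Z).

H_0 ≅ Z^2.

K has 8 vertices, 8 edges, 1 triangle.
rank ∂_0 = 0, rank ∂_1 = 6 ⇒ b_0 = 8 − 0 − 6 = 2; all invariant factors of ∂_1 are 1 so no torsion. So H_0 ≅ Z^2.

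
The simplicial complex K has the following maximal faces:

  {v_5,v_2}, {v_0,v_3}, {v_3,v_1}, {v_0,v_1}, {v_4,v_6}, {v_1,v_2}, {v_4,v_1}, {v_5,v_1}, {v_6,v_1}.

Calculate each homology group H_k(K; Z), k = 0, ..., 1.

H_0 ≅ Z,  H_1 ≅ Z^3.

We work with the vertex ordering v_0 < v_1 < v_2 < v_3 < v_4 < v_5 < v_6. The simplices of K, each written with vertices in increasing order, are:

  0-simplices (7): [v_0], [v_1], [v_2], [v_3], [v_4], [v_5], [v_6]
  1-simplices (9): [v_0,v_1], [v_0,v_3], [v_1,v_2], [v_1,v_3], [v_1,v_4], [v_1,v_5], [v_1,v_6], [v_2,v_5], [v_4,v_6]

Hence C_0 ≅ Z^7, C_1 ≅ Z^9.

The boundary map ∂_1: C_1 → C_0 is given by ∂[p,q] = [q] − [p].
As a 7×9 matrix over Z this has rank 6, with invariant factors (1,1,1,1,1,1).

Computing H_k = (kernel of ∂_k) / (image of ∂_{k+1}):

  H_0: rank C_0 − rank ∂_1 = 7 − 6 = 1, and the invariant factors of ∂_1 are all 1, so H_0 ≅ Z.
  H_1: rank ker ∂_1 − rank ∂_2 = (9 − 6) − 0 = 3, and there is no ∂_2, so H_1 ≅ Z^3.

As a check, the Euler characteristic is 7 − 9 = -2, which agrees with 1 − 3 = -2.
(K is a triangulation of a wedge of 3 circles.)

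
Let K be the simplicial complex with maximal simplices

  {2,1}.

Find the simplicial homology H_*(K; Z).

H_0 ≅ Z,  H_1 = 0.

Fix the vertex order 1 < 2 and write every simplex with vertices in increasing order. Then dim K = 1 and the simplices of K are:

  0-simplices (2): [1], [2]
  1-simplices (1): [1,2]

Hence C_0 ≅ Z^2, C_1 ≅ Z^1.

Boundary ∂_1: C_1 → C_0 maps an edge to its endpoints' difference, ∂[p,q] = q − p.
The 2×1 boundary matrix has rank 1 and Smith normal form diag(1).

Computing H_k = (kernel of ∂_k) / (image of ∂_{k+1}):

  H_0: rank C_0 − rank ∂_1 = 2 − 1 = 1, and the invariant factors of ∂_1 are all 1, so H_0 = Z.
  H_1: rank ker ∂_1 − rank ∂_2 = (1 − 1) − 0 = 0, and there is no ∂_2, so H_1 = 0.

As a check, the Euler characteristic is 2 − 1 = 1, which agrees with 1 − 0 = 1.
(K is a triangulation of the 1-simplex.)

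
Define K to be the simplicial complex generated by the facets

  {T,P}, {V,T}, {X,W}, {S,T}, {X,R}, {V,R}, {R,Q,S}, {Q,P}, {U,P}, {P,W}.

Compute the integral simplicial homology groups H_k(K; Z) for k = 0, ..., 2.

H_0 ≅ Z,  H_1 ≅ Z^3,  H_2 = 0.

Order the vertices as P < Q < R < S < T < U < V < W < X. Listing each simplex with vertices in this order, K has dimension 2 with simplices:

  0-simplices (9): P, Q, R, S, T, U, V, W, X
  1-simplices (12): PQ, PT, PU, PW, QR, QS, RS, RV, RX, ST, TV, WX
  2-simplices (1): QRS

giving chain groups C_0 ≅ Z^9, C_1 ≅ Z^12, C_2 ≅ Z^1.

The boundary map ∂_1: C_1 → C_0 sends each edge [p,q] (with p < q) to q − p.
This gives a 9×12 integer matrix of rank 8; reducing to Smith normal form yields diagonal entries (1,1,1,1,1,1,1,1).

Boundary ∂_2: C_2 → C_1 acts by ∂[p,q,r] = [q,r] − [p,r] + [p,q]. For instance
  ∂QRS = RS − QS + QR.
The 12×1 boundary matrix has rank 1 and Smith normal form diag(1).

Reading off H_k = ker ∂_k / im ∂_{k+1}:

  H_0: rank C_0 − rank ∂_1 = 9 − 8 = 1, and the invariant factors of ∂_1 are all 1, so H_0 ≅ Z.
  H_1: rank ker ∂_1 − rank ∂_2 = (12 − 8) − 1 = 3, and the invariant factors of ∂_2 are all 1, so H_1 ≅ Z^3.
  H_2: rank ker ∂_2 − rank ∂_3 = (1 − 1) − 0 = 0, and there is no ∂_3, so H_2 ≅ 0.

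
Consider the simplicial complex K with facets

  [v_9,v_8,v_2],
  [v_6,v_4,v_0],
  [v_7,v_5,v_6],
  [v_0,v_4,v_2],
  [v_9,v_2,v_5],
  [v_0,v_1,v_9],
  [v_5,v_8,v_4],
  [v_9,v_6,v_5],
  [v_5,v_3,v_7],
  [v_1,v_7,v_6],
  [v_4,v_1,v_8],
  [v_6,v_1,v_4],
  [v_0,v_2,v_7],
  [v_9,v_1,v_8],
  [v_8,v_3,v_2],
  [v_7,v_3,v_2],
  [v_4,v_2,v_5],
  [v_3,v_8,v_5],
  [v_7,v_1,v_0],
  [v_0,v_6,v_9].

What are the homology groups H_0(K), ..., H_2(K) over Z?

H_0 = Z,  H_1 = Z ⊕ Z/2,  H_2 = 0.

Fix the vertex order v_0 < v_1 < v_2 < v_3 < v_4 < v_5 < v_6 < v_7 < v_8 < v_9 and write every simplex with vertices in increasing order. Then dim K = 2 and the simplices of K are:

  0-simplices (10): [v_0], [v_1], [v_2], [v_3], [v_4], [v_5], [v_6], [v_7], [v_8], [v_9]
  1-simplices (30): (30 of them)
  2-simplices (20): (20 of them)

giving chain groups C_0 ≅ Z^10, C_1 ≅ Z^30, C_2 ≅ Z^20.

∂_1: C_1 → C_0 is given by ∂[p,q] = [q] − [p]. For instance
  ∂[v_0,v_6] = [v_6] − [v_0].
As a 10×30 matrix over Z this has rank 9, with invariant factors (1,1,1,1,1,1,1,1,1).

The boundary map ∂_2: C_2 → C_1 acts by ∂[p,q,r] = [q,r] − [p,r] + [p,q]. For instance
  ∂[v_2,v_3,v_8] = [v_3,v_8] − [v_2,v_8] + [v_2,v_3],
  ∂[v_4,v_5,v_8] = [v_5,v_8] − [v_4,v_8] + [v_4,v_5].
The 30×20 boundary matrix has rank 20 and Smith normal form diag(1,1,1,1,1,1,1,1,1,1,1,1,1,1,1,1,1,1,1,2).

Computing H_k = (kernel of ∂_k) / (image of ∂_{k+1}):

  H_0: rank C_0 − rank ∂_1 = 10 − 9 = 1, and the invariant factors of ∂_1 are all 1, so H_0 ≅ Z.
  H_1: rank ker ∂_1 − rank ∂_2 = (30 − 9) − 20 = 1, and ∂_2 has invariant factor 2 > 1, so H_1 ≅ Z ⊕ Z/2.
  H_2: rank ker ∂_2 − rank ∂_3 = (20 − 20) − 0 = 0, and there is no ∂_3, so H_2 ≅ 0.

(K is a triangulation of the Klein bottle.)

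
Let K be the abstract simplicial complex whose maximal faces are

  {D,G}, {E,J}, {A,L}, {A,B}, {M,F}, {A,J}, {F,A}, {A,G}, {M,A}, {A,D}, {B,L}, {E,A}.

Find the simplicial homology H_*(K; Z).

We work with the vertex ordering A < B < D < E < F < G < J < L < M. The simplices of K, each written with vertices in increasing order, are:

  0-simplices (9): A, B, D, E, F, G, J, L, M
  1-simplices (12): AB, AD, AE, AF, AG, AJ, AL, AM, BL, DG, EJ, FM

giving chain groups C_0 ≅ Z^9, C_1 ≅ Z^12.

The boundary map ∂_1: C_1 → C_0 maps an edge to its endpoints' difference, ∂[p,q] = q − p.
This gives a 9×12 integer matrix of rank 8; reducing to Smith normal form yields diagonal entries (1,1,1,1,1,1,1,1).

From H_k ≅ ker(∂_k) / im(∂_{k+1}) we obtain:

  H_0: rank C_0 − rank ∂_1 = 9 − 8 = 1, and the invariant factors of ∂_1 are all 1, so H_0 ≅ Z.
  H_1: rank ker ∂_1 − rank ∂_2 = (12 − 8) − 0 = 4, and there is no ∂_2, so H_1 ≅ Z^4.

As a check, the Euler characteristic is 9 − 12 = -3, which agrees with 1 − 4 = -3.
(K is a triangulation of a wedge of 4 circles.)

H_0 = Z,  H_1 = Z^4.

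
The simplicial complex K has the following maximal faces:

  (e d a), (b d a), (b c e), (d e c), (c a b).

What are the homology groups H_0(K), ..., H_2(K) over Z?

H_0 = Z,  H_1 = Z,  H_2 = 0.

We work with the vertex ordering a < b < c < d < e. The simplices of K, each written with vertices in increasing order, are:

  0-simplices (5): a, b, c, d, e
  1-simplices (10): ab, ac, ad, ae, bc, bd, be, cd, ce, de
  2-simplices (5): abc, abd, ade, bce, cde

so the chain groups are C_0 ≅ Z^5, C_1 ≅ Z^10, C_2 ≅ Z^5.

Boundary ∂_1: C_1 → C_0 is given by ∂[p,q] = [q] − [p].
This gives a 5×10 integer matrix of rank 4; reducing to Smith normal form yields diagonal entries (1,1,1,1).

Boundary ∂_2: C_2 → C_1 sends each 2-simplex [p,q,r] to [q,r] − [p,r] + [p,q]. For instance
  ∂abc = bc − ac + ab,
  ∂cde = de − ce + cd.
As a 10×5 matrix over Z this has rank 5, with invariant factors (1,1,1,1,1).

Now H_k = ker ∂_k / im ∂_{k+1}, so:

  H_0: rank C_0 − rank ∂_1 = 5 − 4 = 1, and the invariant factors of ∂_1 are all 1, so H_0 = Z.
  H_1: rank ker ∂_1 − rank ∂_2 = (10 − 4) − 5 = 1, and the invariant factors of ∂_2 are all 1, so H_1 = Z.
  H_2: rank ker ∂_2 − rank ∂_3 = (5 − 5) − 0 = 0, and there is no ∂_3, so H_2 = 0.

As a check, the Euler characteristic is 5 − 10 + 5 = 0, which agrees with 1 − 1 + 0 = 0.
(K is a triangulation of the Möbius band.)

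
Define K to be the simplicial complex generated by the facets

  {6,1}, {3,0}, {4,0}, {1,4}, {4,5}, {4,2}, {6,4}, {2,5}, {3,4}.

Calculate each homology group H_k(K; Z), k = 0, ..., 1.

We work with the vertex ordering 0 < 1 < 2 < 3 < 4 < 5 < 6. The simplices of K, each written with vertices in increasing order, are:

  0-simplices (7): [0], [1], [2], [3], [4], [5], [6]
  1-simplices (9): [0,3], [0,4], [1,4], [1,6], [2,4], [2,5], [3,4], [4,5], [4,6]

so the chain groups are C_0 ≅ Z^7, C_1 ≅ Z^9.

The boundary map ∂_1: C_1 → C_0 maps an edge to its endpoints' difference, ∂[p,q] = q − p.
This gives a 7×9 integer matrix of rank 6; reducing to Smith normal form yields diagonal entries (1,1,1,1,1,1).

Computing H_k = (kernel of ∂_k) / (image of ∂_{k+1}):

  H_0: rank C_0 − rank ∂_1 = 7 − 6 = 1, and the invariant factors of ∂_1 are all 1, so H_0 = Z.
  H_1: rank ker ∂_1 − rank ∂_2 = (9 − 6) − 0 = 3, and there is no ∂_2, so H_1 = Z^3.

H_0 = Z,  H_1 = Z^3.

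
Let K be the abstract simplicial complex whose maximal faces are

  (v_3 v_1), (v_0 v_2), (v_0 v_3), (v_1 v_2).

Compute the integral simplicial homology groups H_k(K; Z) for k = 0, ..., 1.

H_0 = Z,  H_1 = Z.

Take the total order v_0 < v_1 < v_2 < v_3 on the vertex set. Then K (dimension 1) consists of the simplices:

  0-simplices (4): [v_0], [v_1], [v_2], [v_3]
  1-simplices (4): [v_0,v_2], [v_0,v_3], [v_1,v_2], [v_1,v_3]

so the chain groups are C_0 ≅ Z^4, C_1 ≅ Z^4.

The boundary map ∂_1: C_1 → C_0 maps an edge to its endpoints' difference, ∂[p,q] = q − p. For instance
  ∂[v_1,v_3] = [v_3] − [v_1].
This gives a 4×4 integer matrix of rank 3; reducing to Smith normal form yields diagonal entries (1,1,1).

Now H_k = ker ∂_k / im ∂_{k+1}, so:

  H_0: rank C_0 − rank ∂_1 = 4 − 3 = 1, and the invariant factors of ∂_1 are all 1, so H_0 = Z.
  H_1: rank ker ∂_1 − rank ∂_2 = (4 − 3) − 0 = 1, and there is no ∂_2, so H_1 = Z.

As a check, the Euler characteristic is 4 − 4 = 0, which agrees with 1 − 1 = 0.
(K is a triangulation of the circle S^1.)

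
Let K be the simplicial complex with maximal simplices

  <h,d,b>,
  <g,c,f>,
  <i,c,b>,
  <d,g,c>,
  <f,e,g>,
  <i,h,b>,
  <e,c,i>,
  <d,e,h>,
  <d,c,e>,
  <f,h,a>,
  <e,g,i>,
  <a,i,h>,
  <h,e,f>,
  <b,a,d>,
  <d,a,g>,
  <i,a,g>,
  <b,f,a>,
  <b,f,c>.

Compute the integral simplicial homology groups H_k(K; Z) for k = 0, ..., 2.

H_0 ≅ Z,  H_1 ≅ Z ⊕ Z/2Z,  H_2 = 0.

Fix the vertex order a < b < c < d < e < f < g < h < i and write every simplex with vertices in increasing order. Then dim K = 2 and the simplices of K are:

  0-simplices (9): a, b, c, d, e, f, g, h, i
  1-simplices (27): ab, ad, af, ag, ah, ai, bc, bd, bf, bh, bi, cd, ce, cf, cg, ci, de, dg, dh, ef, eg, eh, ei, fg, fh, gi, hi
  2-simplices (18): abd, abf, adg, afh, agi, ahi, bcf, bci, bdh, bhi, cde, cdg, cei, cfg, deh, efg, efh, egi

Hence C_0 ≅ Z^9, C_1 ≅ Z^27, C_2 ≅ Z^18.

Boundary ∂_1: C_1 → C_0 is given by ∂[p,q] = [q] − [p]. For instance
  ∂cf = f − c.
The 9×27 boundary matrix has rank 8 and Smith normal form diag(1,1,1,1,1,1,1,1).

The boundary map ∂_2: C_2 → C_1 maps a triangle to the signed sum of its edges. For instance
  ∂afh = fh − ah + af,
  ∂abf = bf − af + ab.
The 27×18 boundary matrix has rank 18 and Smith normal form diag(1,1,1,1,1,1,1,1,1,1,1,1,1,1,1,1,1,2).

Reading off H_k = ker ∂_k / im ∂_{k+1}:

  H_0: rank C_0 − rank ∂_1 = 9 − 8 = 1, and the invariant factors of ∂_1 are all 1, so H_0 ≅ Z.
  H_1: rank ker ∂_1 − rank ∂_2 = (27 − 8) − 18 = 1, and ∂_2 has invariant factor 2 > 1, so H_1 ≅ Z ⊕ Z/2Z.
  H_2: rank ker ∂_2 − rank ∂_3 = (18 − 18) − 0 = 0, and there is no ∂_3, so H_2 ≅ 0.

As a check, the Euler characteristic is 9 − 27 + 18 = 0, which agrees with 1 − 1 + 0 = 0.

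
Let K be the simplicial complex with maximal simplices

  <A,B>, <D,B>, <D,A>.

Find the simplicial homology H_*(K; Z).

K has 3 vertices, 3 edges.
rank ∂_0 = 0, rank ∂_1 = 2 ⇒ b_0 = 3 − 0 − 2 = 1; all invariant factors of ∂_1 are 1 so no torsion. So H_0 = Z.
rank ∂_1 = 2, rank ∂_2 = 0 ⇒ b_1 = 3 − 2 − 0 = 1. So H_1 = Z.

H_0 = Z,  H_1 = Z.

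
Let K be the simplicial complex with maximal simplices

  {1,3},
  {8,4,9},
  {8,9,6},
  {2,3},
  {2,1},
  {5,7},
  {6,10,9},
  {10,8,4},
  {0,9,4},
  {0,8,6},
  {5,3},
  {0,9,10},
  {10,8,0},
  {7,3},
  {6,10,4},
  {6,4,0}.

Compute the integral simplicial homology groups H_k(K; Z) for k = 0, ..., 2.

H_0 = Z^2,  H_1 = Z^2 × Z/2,  H_2 = 0.

Order the vertices as 0 < 1 < 2 < 3 < 4 < 5 < 6 < 7 < 8 < 9 < 10. Listing each simplex with vertices in this order, K has dimension 2 with simplices:

  0-simplices (11): [0], [1], [2], [3], [4], [5], [6], [7], [8], [9], [10]
  1-simplices (21): [0,4], [0,6], [0,8], [0,9], [0,10], [1,2], [1,3], [2,3], [3,5], [3,7], [4,6], [4,8], [4,9], [4,10], [5,7], [6,8], [6,9], [6,10], [8,9], [8,10], [9,10]
  2-simplices (10): [0,4,6], [0,4,9], [0,6,8], [0,8,10], [0,9,10], [4,6,10], [4,8,9], [4,8,10], [6,8,9], [6,9,10]

Hence C_0 ≅ Z^11, C_1 ≅ Z^21, C_2 ≅ Z^10.

Boundary ∂_1: C_1 → C_0 sends each edge [p,q] (with p < q) to q − p. For instance
  ∂[4,8] = [8] − [4].
This gives a 11×21 integer matrix of rank 9; reducing to Smith normal form yields diagonal entries (1,1,1,1,1,1,1,1,1).

∂_2: C_2 → C_1 maps a triangle to the signed sum of its edges. For instance
  ∂[0,4,9] = [4,9] − [0,9] + [0,4],
  ∂[0,9,10] = [9,10] − [0,10] + [0,9].
The 21×10 boundary matrix has rank 10 and Smith normal form diag(1,1,1,1,1,1,1,1,1,2).

Computing H_k = (kernel of ∂_k) / (image of ∂_{k+1}):

  H_0: rank C_0 − rank ∂_1 = 11 − 9 = 2, and the invariant factors of ∂_1 are all 1, so H_0 ≅ Z^2.
  H_1: rank ker ∂_1 − rank ∂_2 = (21 − 9) − 10 = 2, and ∂_2 has invariant factor 2 > 1, so H_1 ≅ Z^2 × Z/2.
  H_2: rank ker ∂_2 − rank ∂_3 = (10 − 10) − 0 = 0, and there is no ∂_3, so H_2 ≅ 0.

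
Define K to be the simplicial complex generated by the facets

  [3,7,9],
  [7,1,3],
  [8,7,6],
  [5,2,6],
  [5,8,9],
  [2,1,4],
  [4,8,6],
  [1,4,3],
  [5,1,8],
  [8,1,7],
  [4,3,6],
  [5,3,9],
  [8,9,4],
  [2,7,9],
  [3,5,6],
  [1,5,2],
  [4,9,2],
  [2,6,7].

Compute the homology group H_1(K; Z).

Order the vertices as 1 < 2 < 3 < 4 < 5 < 6 < 7 < 8 < 9. Listing each simplex with vertices in this order, K has dimension 2 with simplices:

  0-simplices (9): [1], [2], [3], [4], [5], [6], [7], [8], [9]
  1-simplices (27): (27 of them)
  2-simplices (18): [1,2,4], [1,2,5], [1,3,4], [1,3,7], [1,5,8], [1,7,8], [2,4,9], [2,5,6], [2,6,7], [2,7,9], [3,4,6], [3,5,6], [3,5,9], [3,7,9], [4,6,8], [4,8,9], [5,8,9], [6,7,8]

so the chain groups are C_0 ≅ Z^9, C_1 ≅ Z^27, C_2 ≅ Z^18.

∂_1: C_1 → C_0 maps an edge to its endpoints' difference, ∂[p,q] = q − p. For instance
  ∂[6,7] = [7] − [6].
As a 9×27 matrix over Z this has rank 8, with invariant factors (1,1,1,1,1,1,1,1).

Boundary ∂_2: C_2 → C_1 acts by ∂[p,q,r] = [q,r] − [p,r] + [p,q]. For instance
  ∂[2,5,6] = [5,6] − [2,6] + [2,5],
  ∂[1,7,8] = [7,8] − [1,8] + [1,7].
This gives a 27×18 integer matrix of rank 17; reducing to Smith normal form yields diagonal entries (1,1,1,1,1,1,1,1,1,1,1,1,1,1,1,1,1).

Now H_k = ker ∂_k / im ∂_{k+1}, so:

  H_1: rank ker ∂_1 − rank ∂_2 = (27 − 8) − 17 = 2, and the invariant factors of ∂_2 are all 1, so H_1 ≅ Z^2.

H_1 ≅ Z^2.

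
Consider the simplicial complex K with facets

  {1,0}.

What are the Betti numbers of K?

K has 2 vertices, 1 edge.
rank ∂_0 = 0, rank ∂_1 = 1 ⇒ b_0 = 2 − 0 − 1 = 1; all invariant factors of ∂_1 are 1 so no torsion. So H_0 = Z.
rank ∂_1 = 1, rank ∂_2 = 0 ⇒ b_1 = 1 − 1 − 0 = 0. So H_1 = 0.

b_0 = 1, b_1 = 0.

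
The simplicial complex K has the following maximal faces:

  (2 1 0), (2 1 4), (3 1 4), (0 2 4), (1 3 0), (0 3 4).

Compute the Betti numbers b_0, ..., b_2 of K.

b_0 = 1, b_1 = 0, b_2 = 1.

Order the vertices as 0 < 1 < 2 < 3 < 4. Listing each simplex with vertices in this order, K has dimension 2 with simplices:

  0-simplices (5): [0], [1], [2], [3], [4]
  1-simplices (9): [0,1], [0,2], [0,3], [0,4], [1,2], [1,3], [1,4], [2,4], [3,4]
  2-simplices (6): [0,1,2], [0,1,3], [0,2,4], [0,3,4], [1,2,4], [1,3,4]

giving chain groups C_0 ≅ Z^5, C_1 ≅ Z^9, C_2 ≅ Z^6.

Boundary ∂_1: C_1 → C_0 maps an edge to its endpoints' difference, ∂[p,q] = q − p.
As a 5×9 matrix over Z this has rank 4, with invariant factors (1,1,1,1).

Boundary ∂_2: C_2 → C_1 sends each 2-simplex [p,q,r] to [q,r] − [p,r] + [p,q]. For instance
  ∂[0,1,2] = [1,2] − [0,2] + [0,1],
  ∂[0,2,4] = [2,4] − [0,4] + [0,2].
As a 9×6 matrix over Z this has rank 5, with invariant factors (1,1,1,1,1).

Now H_k = ker ∂_k / im ∂_{k+1}, so:

  H_0: rank C_0 − rank ∂_1 = 5 − 4 = 1, and the invariant factors of ∂_1 are all 1, so H_0 = Z.
  H_1: rank ker ∂_1 − rank ∂_2 = (9 − 4) − 5 = 0, and the invariant factors of ∂_2 are all 1, so H_1 = 0.
  H_2: rank ker ∂_2 − rank ∂_3 = (6 − 5) − 0 = 1, and there is no ∂_3, so H_2 = Z.

Hence the Betti numbers are b_0 = 1, b_1 = 0, b_2 = 1.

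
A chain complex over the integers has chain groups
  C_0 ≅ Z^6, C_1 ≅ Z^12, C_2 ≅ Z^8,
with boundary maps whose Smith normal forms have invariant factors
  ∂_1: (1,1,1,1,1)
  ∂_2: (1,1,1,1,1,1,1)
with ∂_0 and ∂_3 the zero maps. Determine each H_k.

H_0: b_0 = 6 − 0 − 5 = 1; torsion from ∂_1 factors > 1: none. So H_0 = Z.
H_1: b_1 = 12 − 5 − 7 = 0; torsion from ∂_2 factors > 1: none. So H_1 = 0.
H_2: b_2 = 8 − 7 − 0 = 1; torsion from ∂_3 factors > 1: none. So H_2 = Z.

H_0 = Z,  H_1 = 0,  H_2 = Z.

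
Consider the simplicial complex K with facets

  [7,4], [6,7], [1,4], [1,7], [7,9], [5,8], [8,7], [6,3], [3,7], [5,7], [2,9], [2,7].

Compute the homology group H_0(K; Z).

H_0 ≅ Z.

We work with the vertex ordering 1 < 2 < 3 < 4 < 5 < 6 < 7 < 8 < 9. The simplices of K, each written with vertices in increasing order, are:

  0-simplices (9): [1], [2], [3], [4], [5], [6], [7], [8], [9]
  1-simplices (12): [1,4], [1,7], [2,7], [2,9], [3,6], [3,7], [4,7], [5,7], [5,8], [6,7], [7,8], [7,9]

giving chain groups C_0 ≅ Z^9, C_1 ≅ Z^12.

Boundary ∂_1: C_1 → C_0 maps an edge to its endpoints' difference, ∂[p,q] = q − p. For instance
  ∂[3,6] = [6] − [3].
This gives a 9×12 integer matrix of rank 8; reducing to Smith normal form yields diagonal entries (1,1,1,1,1,1,1,1).

Reading off H_k = ker ∂_k / im ∂_{k+1}:

  H_0: rank C_0 − rank ∂_1 = 9 − 8 = 1, and the invariant factors of ∂_1 are all 1, so H_0 ≅ Z.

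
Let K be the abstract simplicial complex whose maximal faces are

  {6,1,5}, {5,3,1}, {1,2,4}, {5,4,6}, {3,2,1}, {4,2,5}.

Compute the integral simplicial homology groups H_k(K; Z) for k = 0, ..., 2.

K has 6 vertices, 12 edges, 6 triangles.
rank ∂_0 = 0, rank ∂_1 = 5 ⇒ b_0 = 6 − 0 − 5 = 1; all invariant factors of ∂_1 are 1 so no torsion. So H_0 ≅ Z.
rank ∂_1 = 5, rank ∂_2 = 6 ⇒ b_1 = 12 − 5 − 6 = 1; all invariant factors of ∂_2 are 1 so no torsion. So H_1 ≅ Z.
rank ∂_2 = 6, rank ∂_3 = 0 ⇒ b_2 = 6 − 6 − 0 = 0. So H_2 ≅ 0.

H_0 ≅ Z,  H_1 ≅ Z,  H_2 = 0.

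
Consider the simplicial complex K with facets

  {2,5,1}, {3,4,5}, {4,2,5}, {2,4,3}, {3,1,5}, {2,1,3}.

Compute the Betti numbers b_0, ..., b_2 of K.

Order the vertices as 1 < 2 < 3 < 4 < 5. Listing each simplex with vertices in this order, K has dimension 2 with simplices:

  0-simplices (5): [1], [2], [3], [4], [5]
  1-simplices (9): [1,2], [1,3], [1,5], [2,3], [2,4], [2,5], [3,4], [3,5], [4,5]
  2-simplices (6): [1,2,3], [1,2,5], [1,3,5], [2,3,4], [2,4,5], [3,4,5]

Hence C_0 ≅ Z^5, C_1 ≅ Z^9, C_2 ≅ Z^6.

The boundary map ∂_1: C_1 → C_0 is given by ∂[p,q] = [q] − [p].
As a 5×9 matrix over Z this has rank 4, with invariant factors (1,1,1,1).

The boundary map ∂_2: C_2 → C_1 maps a triangle to the signed sum of its edges. For instance
  ∂[1,3,5] = [3,5] − [1,5] + [1,3],
  ∂[3,4,5] = [4,5] − [3,5] + [3,4].
As a 9×6 matrix over Z this has rank 5, with invariant factors (1,1,1,1,1).

Computing H_k = (kernel of ∂_k) / (image of ∂_{k+1}):

  H_0: rank C_0 − rank ∂_1 = 5 − 4 = 1, and the invariant factors of ∂_1 are all 1, so H_0 = Z.
  H_1: rank ker ∂_1 − rank ∂_2 = (9 − 4) − 5 = 0, and the invariant factors of ∂_2 are all 1, so H_1 = 0.
  H_2: rank ker ∂_2 − rank ∂_3 = (6 − 5) − 0 = 1, and there is no ∂_3, so H_2 = Z.

(K is a triangulation of the 2-sphere S^2.)

Hence the Betti numbers are b_0 = 1, b_1 = 0, b_2 = 1.

b_0 = 1, b_1 = 0, b_2 = 1.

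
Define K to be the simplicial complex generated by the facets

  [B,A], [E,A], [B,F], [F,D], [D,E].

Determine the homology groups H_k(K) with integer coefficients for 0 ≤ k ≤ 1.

Take the total order A < B < D < E < F on the vertex set. Then K (dimension 1) consists of the simplices:

  0-simplices (5): A, B, D, E, F
  1-simplices (5): AB, AE, BF, DE, DF

so the chain groups are C_0 ≅ Z^5, C_1 ≅ Z^5.

∂_1: C_1 → C_0 maps an edge to its endpoints' difference, ∂[p,q] = q − p.
As a 5×5 matrix over Z this has rank 4, with invariant factors (1,1,1,1).

Computing H_k = (kernel of ∂_k) / (image of ∂_{k+1}):

  H_0: rank C_0 − rank ∂_1 = 5 − 4 = 1, and the invariant factors of ∂_1 are all 1, so H_0 ≅ Z.
  H_1: rank ker ∂_1 − rank ∂_2 = (5 − 4) − 0 = 1, and there is no ∂_2, so H_1 ≅ Z.

H_0 ≅ Z,  H_1 ≅ Z.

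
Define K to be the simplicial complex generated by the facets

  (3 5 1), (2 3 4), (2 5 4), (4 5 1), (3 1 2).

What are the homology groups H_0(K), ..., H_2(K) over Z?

Fix the vertex order 1 < 2 < 3 < 4 < 5 and write every simplex with vertices in increasing order. Then dim K = 2 and the simplices of K are:

  0-simplices (5): [1], [2], [3], [4], [5]
  1-simplices (10): [1,2], [1,3], [1,4], [1,5], [2,3], [2,4], [2,5], [3,4], [3,5], [4,5]
  2-simplices (5): [1,2,3], [1,3,5], [1,4,5], [2,3,4], [2,4,5]

Hence C_0 ≅ Z^5, C_1 ≅ Z^10, C_2 ≅ Z^5.

∂_1: C_1 → C_0 is given by ∂[p,q] = [q] − [p].
The resulting 5×10 matrix has rank 4, and its Smith normal form has invariant factors (1,1,1,1).

The boundary map ∂_2: C_2 → C_1 maps a triangle to the signed sum of its edges. For instance
  ∂[1,3,5] = [3,5] − [1,5] + [1,3],
  ∂[2,3,4] = [3,4] − [2,4] + [2,3].
This gives a 10×5 integer matrix of rank 5; reducing to Smith normal form yields diagonal entries (1,1,1,1,1).

From H_k ≅ ker(∂_k) / im(∂_{k+1}) we obtain:

  H_0: rank C_0 − rank ∂_1 = 5 − 4 = 1, and the invariant factors of ∂_1 are all 1, so H_0 = Z.
  H_1: rank ker ∂_1 − rank ∂_2 = (10 − 4) − 5 = 1, and the invariant factors of ∂_2 are all 1, so H_1 = Z.
  H_2: rank ker ∂_2 − rank ∂_3 = (5 − 5) − 0 = 0, and there is no ∂_3, so H_2 = 0.

H_0 ≅ Z,  H_1 ≅ Z,  H_2 = 0.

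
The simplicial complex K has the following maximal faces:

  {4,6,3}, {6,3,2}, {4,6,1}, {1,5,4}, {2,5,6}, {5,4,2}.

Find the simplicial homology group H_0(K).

H_0 = Z.

We work with the vertex ordering 1 < 2 < 3 < 4 < 5 < 6. The simplices of K, each written with vertices in increasing order, are:

  0-simplices (6): [1], [2], [3], [4], [5], [6]
  1-simplices (12): [1,4], [1,5], [1,6], [2,3], [2,4], [2,5], [2,6], [3,4], [3,6], [4,5], [4,6], [5,6]
  2-simplices (6): [1,4,5], [1,4,6], [2,3,6], [2,4,5], [2,5,6], [3,4,6]

so the chain groups are C_0 ≅ Z^6, C_1 ≅ Z^12, C_2 ≅ Z^6.

The boundary map ∂_1: C_1 → C_0 sends each edge [p,q] (with p < q) to q − p. For instance
  ∂[3,6] = [6] − [3].
The resulting 6×12 matrix has rank 5, and its Smith normal form has invariant factors (1,1,1,1,1).

The boundary map ∂_2: C_2 → C_1 sends each 2-simplex [p,q,r] to [q,r] − [p,r] + [p,q]. For instance
  ∂[2,4,5] = [4,5] − [2,5] + [2,4],
  ∂[1,4,5] = [4,5] − [1,5] + [1,4].
The resulting 12×6 matrix has rank 6, and its Smith normal form has invariant factors (1,1,1,1,1,1).

Now H_k = ker ∂_k / im ∂_{k+1}, so:

  H_0: rank C_0 − rank ∂_1 = 6 − 5 = 1, and the invariant factors of ∂_1 are all 1, so H_0 ≅ Z.

(K is a triangulation of the cylinder S^1 x I.)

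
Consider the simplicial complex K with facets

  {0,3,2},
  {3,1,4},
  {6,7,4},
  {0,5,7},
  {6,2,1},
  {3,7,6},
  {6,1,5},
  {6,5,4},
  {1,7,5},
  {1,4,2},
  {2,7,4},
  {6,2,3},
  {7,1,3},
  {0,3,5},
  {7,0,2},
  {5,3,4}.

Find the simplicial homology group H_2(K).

Take the total order 0 < 1 < 2 < 3 < 4 < 5 < 6 < 7 on the vertex set. Then K (dimension 2) consists of the simplices:

  0-simplices (8): [0], [1], [2], [3], [4], [5], [6], [7]
  1-simplices (24): (24 of them)
  2-simplices (16): [0,2,3], [0,2,7], [0,3,5], [0,5,7], [1,2,4], [1,2,6], [1,3,4], [1,3,7], [1,5,6], [1,5,7], [2,3,6], [2,4,7], [3,4,5], [3,6,7], [4,5,6], [4,6,7]

giving chain groups C_0 ≅ Z^8, C_1 ≅ Z^24, C_2 ≅ Z^16.

The boundary map ∂_1: C_1 → C_0 maps an edge to its endpoints' difference, ∂[p,q] = q − p. For instance
  ∂[4,7] = [7] − [4].
The 8×24 boundary matrix has rank 7 and Smith normal form diag(1,1,1,1,1,1,1).

The boundary map ∂_2: C_2 → C_1 acts by ∂[p,q,r] = [q,r] − [p,r] + [p,q]. For instance
  ∂[1,5,7] = [5,7] − [1,7] + [1,5],
  ∂[1,5,6] = [5,6] − [1,6] + [1,5].
The 24×16 boundary matrix has rank 15 and Smith normal form diag(1,1,1,1,1,1,1,1,1,1,1,1,1,1,1).

From H_k ≅ ker(∂_k) / im(∂_{k+1}) we obtain:

  H_2: rank ker ∂_2 − rank ∂_3 = (16 − 15) − 0 = 1, and there is no ∂_3, so H_2 = Z.

H_2 = Z.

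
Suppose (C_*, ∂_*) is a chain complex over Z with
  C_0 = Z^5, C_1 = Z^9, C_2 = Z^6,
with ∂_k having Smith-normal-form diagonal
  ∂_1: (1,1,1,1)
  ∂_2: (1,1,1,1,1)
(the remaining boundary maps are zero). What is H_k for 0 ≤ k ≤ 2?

H_0: b_0 = 5 − 0 − 4 = 1; torsion from ∂_1 factors > 1: none. So H_0 = Z.
H_1: b_1 = 9 − 4 − 5 = 0; torsion from ∂_2 factors > 1: none. So H_1 = 0.
H_2: b_2 = 6 − 5 − 0 = 1; torsion from ∂_3 factors > 1: none. So H_2 = Z.

H_0 = Z,  H_1 = 0,  H_2 = Z.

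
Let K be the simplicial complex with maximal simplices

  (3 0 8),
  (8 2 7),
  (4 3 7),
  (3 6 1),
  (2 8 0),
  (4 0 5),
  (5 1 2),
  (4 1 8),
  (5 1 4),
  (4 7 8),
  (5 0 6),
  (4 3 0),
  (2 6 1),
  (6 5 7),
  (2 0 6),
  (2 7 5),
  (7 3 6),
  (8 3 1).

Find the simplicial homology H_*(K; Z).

K has 9 vertices, 27 edges, 18 triangles.
rank ∂_0 = 0, rank ∂_1 = 8 ⇒ b_0 = 9 − 0 − 8 = 1; all invariant factors of ∂_1 are 1 so no torsion. So H_0 = Z.
rank ∂_1 = 8, rank ∂_2 = 18 ⇒ b_1 = 27 − 8 − 18 = 1; ∂_2 has invariant factor(s) [2] giving torsion. So H_1 = Z ⊕ Z/2.
rank ∂_2 = 18, rank ∂_3 = 0 ⇒ b_2 = 18 − 18 − 0 = 0. So H_2 = 0.

H_0 ≅ Z,  H_1 ≅ Z ⊕ Z/2,  H_2 = 0.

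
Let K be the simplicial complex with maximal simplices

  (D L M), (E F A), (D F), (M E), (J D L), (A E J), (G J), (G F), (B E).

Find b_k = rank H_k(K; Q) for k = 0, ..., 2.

b_0 = 1, b_1 = 3, b_2 = 0.

We work with the vertex ordering A < B < D < E < F < G < J < L < M. The simplices of K, each written with vertices in increasing order, are:

  0-simplices (9): A, B, D, E, F, G, J, L, M
  1-simplices (15): AE, AF, AJ, BE, DF, DJ, DL, DM, EF, EJ, EM, FG, GJ, JL, LM
  2-simplices (4): AEF, AEJ, DJL, DLM

so the chain groups are C_0 ≅ Z^9, C_1 ≅ Z^15, C_2 ≅ Z^4.

The boundary map ∂_1: C_1 → C_0 maps an edge to its endpoints' difference, ∂[p,q] = q − p. For instance
  ∂BE = E − B.
As a 9×15 matrix over Z this has rank 8, with invariant factors (1,1,1,1,1,1,1,1).

∂_2: C_2 → C_1 acts by ∂[p,q,r] = [q,r] − [p,r] + [p,q]. For instance
  ∂AEF = EF − AF + AE,
  ∂DLM = LM − DM + DL.
The resulting 15×4 matrix has rank 4, and its Smith normal form has invariant factors (1,1,1,1).

Reading off H_k = ker ∂_k / im ∂_{k+1}:

  H_0: rank C_0 − rank ∂_1 = 9 − 8 = 1, and the invariant factors of ∂_1 are all 1, so H_0 = Z.
  H_1: rank ker ∂_1 − rank ∂_2 = (15 − 8) − 4 = 3, and the invariant factors of ∂_2 are all 1, so H_1 = Z^3.
  H_2: rank ker ∂_2 − rank ∂_3 = (4 − 4) − 0 = 0, and there is no ∂_3, so H_2 = 0.

Hence the Betti numbers are b_0 = 1, b_1 = 3, b_2 = 0.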